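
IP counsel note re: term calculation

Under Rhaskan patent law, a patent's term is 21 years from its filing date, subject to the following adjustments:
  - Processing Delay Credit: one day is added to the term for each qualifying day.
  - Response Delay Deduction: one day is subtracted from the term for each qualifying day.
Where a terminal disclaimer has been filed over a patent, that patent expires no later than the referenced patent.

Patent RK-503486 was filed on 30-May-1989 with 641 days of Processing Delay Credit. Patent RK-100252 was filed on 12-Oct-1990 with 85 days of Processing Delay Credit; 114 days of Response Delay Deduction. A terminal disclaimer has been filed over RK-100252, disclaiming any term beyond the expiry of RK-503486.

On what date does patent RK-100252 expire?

Natural term of RK-100252:
  Base: filing + 21 years → 12 October 2011.
  Processing Delay Credit: +85 days → 5 January 2012.
  Response Delay Deduction: −114 days → 13 September 2011.
Expiry of referenced patent RK-503486:
  Base: filing + 21 years → 30 May 2010.
  Processing Delay Credit: +641 days → 1 March 2012.
Terminal disclaimer: RK-100252 expires on the earlier of 13 September 2011 and 1 March 2012.

2011-09-13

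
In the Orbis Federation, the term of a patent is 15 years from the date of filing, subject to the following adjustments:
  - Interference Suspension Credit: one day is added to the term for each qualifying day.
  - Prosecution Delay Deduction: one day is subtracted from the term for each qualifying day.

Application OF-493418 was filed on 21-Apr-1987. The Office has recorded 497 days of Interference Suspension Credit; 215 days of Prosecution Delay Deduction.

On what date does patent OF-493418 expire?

Base term: filing date + 15 years → 21 April 2002.
Interference Suspension Credit: +497 days → 31 August 2003.
Prosecution Delay Deduction: −215 days → 28 January 2003.

2003-01-28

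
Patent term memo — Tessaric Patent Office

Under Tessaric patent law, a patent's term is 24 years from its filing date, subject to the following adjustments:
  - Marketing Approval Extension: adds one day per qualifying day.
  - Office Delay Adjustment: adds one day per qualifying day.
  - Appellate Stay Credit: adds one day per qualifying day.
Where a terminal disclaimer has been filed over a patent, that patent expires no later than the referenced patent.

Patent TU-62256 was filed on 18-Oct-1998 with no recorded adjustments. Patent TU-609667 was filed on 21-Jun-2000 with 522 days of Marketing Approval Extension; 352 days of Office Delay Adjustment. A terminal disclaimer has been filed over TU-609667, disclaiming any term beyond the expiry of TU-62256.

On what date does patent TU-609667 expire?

2022-10-18

Natural term of TU-609667:
  Base: filing + 24 years → 21 June 2024.
  Marketing Approval Extension: +522 days → 25 November 2025.
  Office Delay Adjustment: +352 days → 12 November 2026.
Expiry of referenced patent TU-62256:
  Base: filing + 24 years → 18 October 2022.
Terminal disclaimer: TU-609667 expires on the earlier of 12 November 2026 and 18 October 2022.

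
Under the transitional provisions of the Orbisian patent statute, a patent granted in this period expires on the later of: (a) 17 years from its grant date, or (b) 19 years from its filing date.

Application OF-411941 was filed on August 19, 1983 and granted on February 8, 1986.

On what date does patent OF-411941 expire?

February 8, 2003

(a) grant + 17 years → 8 February 2003.
(b) filing + 19 years → 19 August 2002.
Later of the two: 8 February 2003.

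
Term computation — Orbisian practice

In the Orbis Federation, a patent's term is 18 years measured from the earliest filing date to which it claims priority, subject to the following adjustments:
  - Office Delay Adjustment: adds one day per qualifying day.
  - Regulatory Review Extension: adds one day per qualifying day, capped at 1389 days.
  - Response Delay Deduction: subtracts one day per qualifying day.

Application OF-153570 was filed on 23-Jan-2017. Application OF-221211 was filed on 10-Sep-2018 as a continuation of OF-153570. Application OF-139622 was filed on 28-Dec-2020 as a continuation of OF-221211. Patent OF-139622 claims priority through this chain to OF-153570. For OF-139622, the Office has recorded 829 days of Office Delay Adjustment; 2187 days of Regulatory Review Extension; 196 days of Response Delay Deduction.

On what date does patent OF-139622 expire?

Earliest priority filing: 23 January 2017.
Base term: 23 January 2017 + 18 years → 23 January 2035.
Office Delay Adjustment: +829 days → 1 May 2037.
Regulatory Review Extension: 2187 days claimed exceeds the 1389-day cap, so +1389 days → 18 February 2041.
Response Delay Deduction: −196 days → 6 August 2040.

August 6, 2040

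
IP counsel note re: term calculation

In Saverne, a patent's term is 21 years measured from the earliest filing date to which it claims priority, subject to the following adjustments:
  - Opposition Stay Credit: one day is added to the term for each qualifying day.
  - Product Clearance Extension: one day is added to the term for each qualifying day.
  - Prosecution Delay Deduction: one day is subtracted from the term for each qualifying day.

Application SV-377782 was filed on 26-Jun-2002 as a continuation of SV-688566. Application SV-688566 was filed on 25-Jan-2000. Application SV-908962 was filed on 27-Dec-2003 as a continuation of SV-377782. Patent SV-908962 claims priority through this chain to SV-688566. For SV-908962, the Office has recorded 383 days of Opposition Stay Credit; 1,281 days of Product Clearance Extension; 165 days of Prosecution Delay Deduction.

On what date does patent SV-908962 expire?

Earliest priority filing: 25 January 2000.
Base term: 25 January 2000 + 21 years → 25 January 2021.
Opposition Stay Credit: +383 days → 12 February 2022.
Product Clearance Extension: +1281 days → 16 August 2025.
Prosecution Delay Deduction: −165 days → 4 March 2025.

March 4, 2025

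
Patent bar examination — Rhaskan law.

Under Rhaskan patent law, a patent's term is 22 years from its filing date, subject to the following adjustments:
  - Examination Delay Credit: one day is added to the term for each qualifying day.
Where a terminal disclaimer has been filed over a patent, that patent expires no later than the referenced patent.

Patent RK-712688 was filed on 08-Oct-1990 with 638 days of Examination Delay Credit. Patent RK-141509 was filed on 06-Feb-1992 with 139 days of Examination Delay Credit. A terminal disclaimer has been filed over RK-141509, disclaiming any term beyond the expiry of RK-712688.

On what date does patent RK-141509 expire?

2014-06-25

Natural term of RK-141509:
  Base: filing + 22 years → 6 February 2014.
  Examination Delay Credit: +139 days → 25 June 2014.
Expiry of referenced patent RK-712688:
  Base: filing + 22 years → 8 October 2012.
  Examination Delay Credit: +638 days → 8 July 2014.
Terminal disclaimer: RK-141509 expires on the earlier of 25 June 2014 and 8 July 2014.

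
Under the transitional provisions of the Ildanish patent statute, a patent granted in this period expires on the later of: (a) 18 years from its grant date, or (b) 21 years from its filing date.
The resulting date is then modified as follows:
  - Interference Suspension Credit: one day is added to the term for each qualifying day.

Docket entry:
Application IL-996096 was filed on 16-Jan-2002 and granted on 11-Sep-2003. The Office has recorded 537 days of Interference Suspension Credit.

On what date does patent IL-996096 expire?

July 6, 2024

(a) grant + 18 years → 11 September 2021.
(b) filing + 21 years → 16 January 2023.
Later of the two: 16 January 2023.
Interference Suspension Credit: +537 days → 6 July 2024.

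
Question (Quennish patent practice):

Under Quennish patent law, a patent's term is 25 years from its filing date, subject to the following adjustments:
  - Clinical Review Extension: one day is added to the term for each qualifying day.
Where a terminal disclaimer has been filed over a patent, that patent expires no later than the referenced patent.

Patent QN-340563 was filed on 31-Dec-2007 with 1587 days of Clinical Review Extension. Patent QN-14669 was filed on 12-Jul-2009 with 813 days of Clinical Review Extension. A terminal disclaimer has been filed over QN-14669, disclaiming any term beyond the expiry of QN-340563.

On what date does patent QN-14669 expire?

2036-10-02

Natural term of QN-14669:
  Base: filing + 25 years → 12 July 2034.
  Clinical Review Extension: +813 days → 2 October 2036.
Expiry of referenced patent QN-340563:
  Base: filing + 25 years → 31 December 2032.
  Clinical Review Extension: +1587 days → 6 May 2037.
Terminal disclaimer: QN-14669 expires on the earlier of 2 October 2036 and 6 May 2037.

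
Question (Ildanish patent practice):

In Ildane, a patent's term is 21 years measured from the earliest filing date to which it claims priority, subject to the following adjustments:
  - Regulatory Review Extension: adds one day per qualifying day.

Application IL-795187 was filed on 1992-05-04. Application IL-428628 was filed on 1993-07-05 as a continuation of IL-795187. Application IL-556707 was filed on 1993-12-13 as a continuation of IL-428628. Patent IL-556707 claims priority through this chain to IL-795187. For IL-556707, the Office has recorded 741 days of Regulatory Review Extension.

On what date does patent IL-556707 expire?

Earliest priority filing: 4 May 1992.
Base term: 4 May 1992 + 21 years → 4 May 2013.
Regulatory Review Extension: +741 days → 15 May 2015.

2015-05-15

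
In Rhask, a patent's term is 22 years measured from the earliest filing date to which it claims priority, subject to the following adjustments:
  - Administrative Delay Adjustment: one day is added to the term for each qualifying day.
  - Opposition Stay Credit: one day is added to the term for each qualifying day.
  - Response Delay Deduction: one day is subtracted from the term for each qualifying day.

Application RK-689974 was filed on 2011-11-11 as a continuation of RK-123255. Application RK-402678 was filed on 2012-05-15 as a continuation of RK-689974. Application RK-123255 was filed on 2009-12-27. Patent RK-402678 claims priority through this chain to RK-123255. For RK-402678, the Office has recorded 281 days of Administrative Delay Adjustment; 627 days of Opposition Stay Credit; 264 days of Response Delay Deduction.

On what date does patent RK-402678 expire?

2033-10-01

Earliest priority filing: 27 December 2009.
Base term: 27 December 2009 + 22 years → 27 December 2031.
Administrative Delay Adjustment: +281 days → 3 October 2032.
Opposition Stay Credit: +627 days → 22 June 2034.
Response Delay Deduction: −264 days → 1 October 2033.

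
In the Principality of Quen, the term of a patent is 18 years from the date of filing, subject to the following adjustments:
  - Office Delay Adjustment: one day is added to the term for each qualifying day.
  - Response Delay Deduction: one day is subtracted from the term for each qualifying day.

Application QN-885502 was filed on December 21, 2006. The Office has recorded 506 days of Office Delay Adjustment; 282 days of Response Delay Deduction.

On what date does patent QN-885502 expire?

Base term: filing date + 18 years → 21 December 2024.
Office Delay Adjustment: +506 days → 11 May 2026.
Response Delay Deduction: −282 days → 2 August 2025.

August 2, 2025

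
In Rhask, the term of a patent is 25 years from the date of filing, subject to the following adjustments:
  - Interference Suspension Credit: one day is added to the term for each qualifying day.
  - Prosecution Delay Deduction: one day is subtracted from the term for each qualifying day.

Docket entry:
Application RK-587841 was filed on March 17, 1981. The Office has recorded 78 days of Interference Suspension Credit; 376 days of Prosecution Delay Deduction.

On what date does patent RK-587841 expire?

May 23, 2005

Base term: filing date + 25 years → 17 March 2006.
Interference Suspension Credit: +78 days → 3 June 2006.
Prosecution Delay Deduction: −376 days → 23 May 2005.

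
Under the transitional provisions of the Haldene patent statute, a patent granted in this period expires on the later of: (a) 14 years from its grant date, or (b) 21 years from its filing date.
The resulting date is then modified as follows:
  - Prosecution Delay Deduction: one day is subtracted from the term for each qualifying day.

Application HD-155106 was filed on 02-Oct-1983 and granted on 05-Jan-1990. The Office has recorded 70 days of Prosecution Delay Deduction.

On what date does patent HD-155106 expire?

July 24, 2004

(a) grant + 14 years → 5 January 2004.
(b) filing + 21 years → 2 October 2004.
Later of the two: 2 October 2004.
Prosecution Delay Deduction: −70 days → 24 July 2004.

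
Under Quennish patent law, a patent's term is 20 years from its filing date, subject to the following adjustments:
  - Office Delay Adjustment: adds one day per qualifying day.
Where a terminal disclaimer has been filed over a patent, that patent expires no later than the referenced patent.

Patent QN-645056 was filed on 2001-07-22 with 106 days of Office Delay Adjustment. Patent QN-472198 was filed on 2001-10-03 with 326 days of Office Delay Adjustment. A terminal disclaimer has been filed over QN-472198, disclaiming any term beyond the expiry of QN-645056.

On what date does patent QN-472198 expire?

Natural term of QN-472198:
  Base: filing + 20 years → 3 October 2021.
  Office Delay Adjustment: +326 days → 25 August 2022.
Expiry of referenced patent QN-645056:
  Base: filing + 20 years → 22 July 2021.
  Office Delay Adjustment: +106 days → 5 November 2021.
Terminal disclaimer: QN-472198 expires on the earlier of 25 August 2022 and 5 November 2021.

2021-11-05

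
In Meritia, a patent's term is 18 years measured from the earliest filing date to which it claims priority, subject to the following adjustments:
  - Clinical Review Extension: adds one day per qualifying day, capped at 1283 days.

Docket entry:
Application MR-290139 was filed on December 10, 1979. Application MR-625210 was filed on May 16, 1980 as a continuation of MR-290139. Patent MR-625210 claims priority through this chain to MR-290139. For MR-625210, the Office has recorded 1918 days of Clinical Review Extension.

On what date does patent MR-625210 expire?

2001-06-15

Earliest priority filing: 10 December 1979.
Base term: 10 December 1979 + 18 years → 10 December 1997.
Clinical Review Extension: 1918 days claimed exceeds the 1283-day cap, so +1283 days → 15 June 2001.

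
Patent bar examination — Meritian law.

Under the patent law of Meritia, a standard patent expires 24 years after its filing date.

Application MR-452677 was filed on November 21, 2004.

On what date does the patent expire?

November 21, 2028

Filing date + 24 years → 21 November 2028.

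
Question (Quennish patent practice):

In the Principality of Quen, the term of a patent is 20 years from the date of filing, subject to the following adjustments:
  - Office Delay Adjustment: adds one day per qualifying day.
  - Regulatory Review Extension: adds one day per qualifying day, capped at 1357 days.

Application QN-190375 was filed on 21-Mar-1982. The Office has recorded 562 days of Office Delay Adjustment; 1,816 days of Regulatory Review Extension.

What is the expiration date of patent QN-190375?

Base term: filing date + 20 years → 21 March 2002.
Office Delay Adjustment: +562 days → 4 October 2003.
Regulatory Review Extension: 1816 days claimed exceeds the 1357-day cap, so +1357 days → 22 June 2007.

2007-06-22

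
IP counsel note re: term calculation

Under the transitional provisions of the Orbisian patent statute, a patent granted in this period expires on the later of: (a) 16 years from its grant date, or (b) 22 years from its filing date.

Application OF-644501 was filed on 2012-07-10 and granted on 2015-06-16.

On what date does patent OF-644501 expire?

(a) grant + 16 years → 16 June 2031.
(b) filing + 22 years → 10 July 2034.
Later of the two: 10 July 2034.

July 10, 2034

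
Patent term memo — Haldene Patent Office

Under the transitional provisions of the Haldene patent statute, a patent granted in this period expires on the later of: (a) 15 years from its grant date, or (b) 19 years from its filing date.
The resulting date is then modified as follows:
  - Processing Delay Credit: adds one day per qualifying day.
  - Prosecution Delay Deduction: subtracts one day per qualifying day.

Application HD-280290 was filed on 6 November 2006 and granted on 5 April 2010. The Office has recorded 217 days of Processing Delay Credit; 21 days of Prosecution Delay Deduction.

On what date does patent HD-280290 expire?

(a) grant + 15 years → 5 April 2025.
(b) filing + 19 years → 6 November 2025.
Later of the two: 6 November 2025.
Processing Delay Credit: +217 days → 11 June 2026.
Prosecution Delay Deduction: −21 days → 21 May 2026.

2026-05-21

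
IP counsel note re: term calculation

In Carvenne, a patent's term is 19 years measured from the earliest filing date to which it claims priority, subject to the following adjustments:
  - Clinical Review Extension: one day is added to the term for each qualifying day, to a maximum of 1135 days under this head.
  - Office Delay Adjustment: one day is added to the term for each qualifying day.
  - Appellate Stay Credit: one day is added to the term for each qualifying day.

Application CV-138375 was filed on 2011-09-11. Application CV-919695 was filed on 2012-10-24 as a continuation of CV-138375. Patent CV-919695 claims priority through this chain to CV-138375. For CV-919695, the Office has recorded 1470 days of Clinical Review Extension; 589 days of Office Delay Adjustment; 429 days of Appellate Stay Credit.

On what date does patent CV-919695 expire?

2036-08-03

Earliest priority filing: 11 September 2011.
Base term: 11 September 2011 + 19 years → 11 September 2030.
Clinical Review Extension: 1470 days claimed exceeds the 1135-day cap, so +1135 days → 20 October 2033.
Office Delay Adjustment: +589 days → 1 June 2035.
Appellate Stay Credit: +429 days → 3 August 2036.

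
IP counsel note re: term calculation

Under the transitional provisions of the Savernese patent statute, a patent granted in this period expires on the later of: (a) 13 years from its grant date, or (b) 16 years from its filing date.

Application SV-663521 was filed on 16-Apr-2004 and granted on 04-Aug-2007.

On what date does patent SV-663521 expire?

2020-08-04

(a) grant + 13 years → 4 August 2020.
(b) filing + 16 years → 16 April 2020.
Later of the two: 4 August 2020.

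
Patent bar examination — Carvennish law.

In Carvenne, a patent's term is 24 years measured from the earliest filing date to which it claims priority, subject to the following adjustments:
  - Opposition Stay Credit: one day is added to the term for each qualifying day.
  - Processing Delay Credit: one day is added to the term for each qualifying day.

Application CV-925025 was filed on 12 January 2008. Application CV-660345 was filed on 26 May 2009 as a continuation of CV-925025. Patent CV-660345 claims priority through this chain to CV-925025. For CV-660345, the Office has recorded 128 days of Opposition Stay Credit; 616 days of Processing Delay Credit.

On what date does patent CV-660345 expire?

Earliest priority filing: 12 January 2008.
Base term: 12 January 2008 + 24 years → 12 January 2032.
Opposition Stay Credit: +128 days → 19 May 2032.
Processing Delay Credit: +616 days → 25 January 2034.

2034-01-25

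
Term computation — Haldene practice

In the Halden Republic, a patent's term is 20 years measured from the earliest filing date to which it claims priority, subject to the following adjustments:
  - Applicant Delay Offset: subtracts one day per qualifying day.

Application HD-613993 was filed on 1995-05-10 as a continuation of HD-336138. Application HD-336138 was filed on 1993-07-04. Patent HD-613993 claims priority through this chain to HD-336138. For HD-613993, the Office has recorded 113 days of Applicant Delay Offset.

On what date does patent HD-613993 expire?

March 13, 2013

Earliest priority filing: 4 July 1993.
Base term: 4 July 1993 + 20 years → 4 July 2013.
Applicant Delay Offset: −113 days → 13 March 2013.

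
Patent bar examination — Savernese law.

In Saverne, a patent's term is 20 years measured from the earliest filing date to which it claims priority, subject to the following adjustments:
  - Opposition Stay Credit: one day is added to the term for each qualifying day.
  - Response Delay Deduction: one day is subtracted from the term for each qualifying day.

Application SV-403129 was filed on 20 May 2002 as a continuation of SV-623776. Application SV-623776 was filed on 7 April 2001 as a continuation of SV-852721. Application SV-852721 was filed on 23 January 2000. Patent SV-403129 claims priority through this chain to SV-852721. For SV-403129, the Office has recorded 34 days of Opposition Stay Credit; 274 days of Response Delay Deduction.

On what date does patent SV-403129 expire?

2019-05-28

Earliest priority filing: 23 January 2000.
Base term: 23 January 2000 + 20 years → 23 January 2020.
Opposition Stay Credit: +34 days → 26 February 2020.
Response Delay Deduction: −274 days → 28 May 2019.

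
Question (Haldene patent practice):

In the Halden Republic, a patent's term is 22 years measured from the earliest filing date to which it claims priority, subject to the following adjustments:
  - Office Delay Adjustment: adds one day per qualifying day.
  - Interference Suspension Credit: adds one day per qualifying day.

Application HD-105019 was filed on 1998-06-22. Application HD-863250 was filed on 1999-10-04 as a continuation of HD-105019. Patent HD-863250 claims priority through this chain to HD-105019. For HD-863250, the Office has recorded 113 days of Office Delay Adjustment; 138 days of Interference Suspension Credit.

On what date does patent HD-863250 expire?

Earliest priority filing: 22 June 1998.
Base term: 22 June 1998 + 22 years → 22 June 2020.
Office Delay Adjustment: +113 days → 13 October 2020.
Interference Suspension Credit: +138 days → 28 February 2021.

February 28, 2021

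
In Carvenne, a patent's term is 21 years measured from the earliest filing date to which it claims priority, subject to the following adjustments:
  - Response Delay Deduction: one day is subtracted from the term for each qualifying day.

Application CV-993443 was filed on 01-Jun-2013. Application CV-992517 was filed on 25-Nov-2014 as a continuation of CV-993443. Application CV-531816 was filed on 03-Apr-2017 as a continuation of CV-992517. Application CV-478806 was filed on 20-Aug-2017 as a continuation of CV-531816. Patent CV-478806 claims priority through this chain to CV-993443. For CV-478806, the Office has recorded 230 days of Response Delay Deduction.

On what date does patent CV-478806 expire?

2033-10-14

Earliest priority filing: 1 June 2013.
Base term: 1 June 2013 + 21 years → 1 June 2034.
Response Delay Deduction: −230 days → 14 October 2033.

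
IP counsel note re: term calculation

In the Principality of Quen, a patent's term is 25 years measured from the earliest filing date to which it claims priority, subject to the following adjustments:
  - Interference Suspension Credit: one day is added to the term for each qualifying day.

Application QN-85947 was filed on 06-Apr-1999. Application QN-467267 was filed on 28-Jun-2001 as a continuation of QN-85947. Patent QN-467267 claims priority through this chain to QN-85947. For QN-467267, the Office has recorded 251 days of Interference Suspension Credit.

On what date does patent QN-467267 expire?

Earliest priority filing: 6 April 1999.
Base term: 6 April 1999 + 25 years → 6 April 2024.
Interference Suspension Credit: +251 days → 13 December 2024.

2024-12-13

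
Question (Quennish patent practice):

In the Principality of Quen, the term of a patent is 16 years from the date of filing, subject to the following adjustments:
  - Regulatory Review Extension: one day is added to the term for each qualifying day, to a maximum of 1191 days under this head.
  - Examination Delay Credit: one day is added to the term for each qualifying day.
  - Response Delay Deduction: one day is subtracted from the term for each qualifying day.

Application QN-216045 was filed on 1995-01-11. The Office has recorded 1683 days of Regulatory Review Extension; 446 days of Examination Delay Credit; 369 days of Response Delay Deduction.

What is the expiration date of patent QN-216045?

Base term: filing date + 16 years → 11 January 2011.
Regulatory Review Extension: 1683 days claimed exceeds the 1191-day cap, so +1191 days → 16 April 2014.
Examination Delay Credit: +446 days → 6 July 2015.
Response Delay Deduction: −369 days → 2 July 2014.

2014-07-02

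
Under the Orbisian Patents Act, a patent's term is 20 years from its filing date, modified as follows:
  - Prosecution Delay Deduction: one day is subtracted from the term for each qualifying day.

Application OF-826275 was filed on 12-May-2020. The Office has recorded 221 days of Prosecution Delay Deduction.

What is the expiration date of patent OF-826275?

Base term: filing date + 20 years → 12 May 2040.
Prosecution Delay Deduction: −221 days → 4 October 2039.

October 4, 2039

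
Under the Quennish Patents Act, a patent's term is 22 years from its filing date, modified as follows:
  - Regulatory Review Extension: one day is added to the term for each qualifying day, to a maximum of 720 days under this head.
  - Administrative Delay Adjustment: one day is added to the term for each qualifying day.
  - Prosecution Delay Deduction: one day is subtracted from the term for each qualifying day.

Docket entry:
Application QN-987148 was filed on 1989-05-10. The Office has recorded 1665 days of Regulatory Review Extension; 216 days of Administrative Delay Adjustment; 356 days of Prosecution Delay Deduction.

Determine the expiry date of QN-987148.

Base term: filing date + 22 years → 10 May 2011.
Regulatory Review Extension: 1665 days claimed exceeds the 720-day cap, so +720 days → 29 April 2013.
Administrative Delay Adjustment: +216 days → 1 December 2013.
Prosecution Delay Deduction: −356 days → 10 December 2012.

2012-12-10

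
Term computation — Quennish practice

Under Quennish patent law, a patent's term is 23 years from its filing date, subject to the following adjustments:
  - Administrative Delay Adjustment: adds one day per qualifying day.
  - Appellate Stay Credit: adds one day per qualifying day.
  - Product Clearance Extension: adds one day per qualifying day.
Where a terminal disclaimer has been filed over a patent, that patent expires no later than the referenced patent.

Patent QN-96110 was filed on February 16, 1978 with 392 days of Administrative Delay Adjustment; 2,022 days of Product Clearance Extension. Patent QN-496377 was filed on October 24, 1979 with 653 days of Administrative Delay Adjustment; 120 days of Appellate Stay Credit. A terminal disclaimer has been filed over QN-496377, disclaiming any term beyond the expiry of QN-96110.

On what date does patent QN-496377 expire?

Natural term of QN-496377:
  Base: filing + 23 years → 24 October 2002.
  Administrative Delay Adjustment: +653 days → 7 August 2004.
  Appellate Stay Credit: +120 days → 5 December 2004.
Expiry of referenced patent QN-96110:
  Base: filing + 23 years → 16 February 2001.
  Administrative Delay Adjustment: +392 days → 15 March 2002.
  Product Clearance Extension: +2022 days → 27 September 2007.
Terminal disclaimer: QN-496377 expires on the earlier of 5 December 2004 and 27 September 2007.

2004-12-05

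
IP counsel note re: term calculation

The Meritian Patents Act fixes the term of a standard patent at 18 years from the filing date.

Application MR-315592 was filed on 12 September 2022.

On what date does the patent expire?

September 12, 2040

Filing date + 18 years → 12 September 2040.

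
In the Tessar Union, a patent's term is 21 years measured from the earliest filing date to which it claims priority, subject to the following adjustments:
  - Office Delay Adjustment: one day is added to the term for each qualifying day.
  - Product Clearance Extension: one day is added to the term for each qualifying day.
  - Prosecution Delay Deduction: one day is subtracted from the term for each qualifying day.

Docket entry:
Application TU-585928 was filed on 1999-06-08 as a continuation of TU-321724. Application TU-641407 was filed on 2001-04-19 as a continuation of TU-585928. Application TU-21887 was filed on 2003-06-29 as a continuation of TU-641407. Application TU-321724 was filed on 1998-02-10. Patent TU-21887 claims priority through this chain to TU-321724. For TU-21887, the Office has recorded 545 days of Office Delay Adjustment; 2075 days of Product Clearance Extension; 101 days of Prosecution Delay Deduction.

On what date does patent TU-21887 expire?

Earliest priority filing: 10 February 1998.
Base term: 10 February 1998 + 21 years → 10 February 2019.
Office Delay Adjustment: +545 days → 8 August 2020.
Product Clearance Extension: +2075 days → 14 April 2026.
Prosecution Delay Deduction: −101 days → 3 January 2026.

January 3, 2026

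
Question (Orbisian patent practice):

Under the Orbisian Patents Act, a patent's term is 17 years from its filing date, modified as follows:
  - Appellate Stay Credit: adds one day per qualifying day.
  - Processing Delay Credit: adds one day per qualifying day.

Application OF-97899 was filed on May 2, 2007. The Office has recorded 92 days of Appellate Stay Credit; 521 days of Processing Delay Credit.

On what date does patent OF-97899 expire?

Base term: filing date + 17 years → 2 May 2024.
Appellate Stay Credit: +92 days → 2 August 2024.
Processing Delay Credit: +521 days → 5 January 2026.

January 5, 2026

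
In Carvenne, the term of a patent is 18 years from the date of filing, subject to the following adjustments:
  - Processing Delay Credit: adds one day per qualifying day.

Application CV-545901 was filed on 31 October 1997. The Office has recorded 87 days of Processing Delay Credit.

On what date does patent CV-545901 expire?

January 26, 2016

Base term: filing date + 18 years → 31 October 2015.
Processing Delay Credit: +87 days → 26 January 2016.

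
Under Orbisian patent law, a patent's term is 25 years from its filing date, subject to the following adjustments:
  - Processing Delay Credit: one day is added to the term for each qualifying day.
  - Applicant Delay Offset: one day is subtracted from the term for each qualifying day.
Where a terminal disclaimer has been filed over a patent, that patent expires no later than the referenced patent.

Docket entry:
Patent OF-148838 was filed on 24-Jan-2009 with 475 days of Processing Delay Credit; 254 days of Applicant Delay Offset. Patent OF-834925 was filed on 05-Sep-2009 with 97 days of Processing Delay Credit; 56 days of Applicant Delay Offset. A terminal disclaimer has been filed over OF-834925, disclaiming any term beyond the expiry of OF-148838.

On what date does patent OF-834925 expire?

2034-09-02

Natural term of OF-834925:
  Base: filing + 25 years → 5 September 2034.
  Processing Delay Credit: +97 days → 11 December 2034.
  Applicant Delay Offset: −56 days → 16 October 2034.
Expiry of referenced patent OF-148838:
  Base: filing + 25 years → 24 January 2034.
  Processing Delay Credit: +475 days → 14 May 2035.
  Applicant Delay Offset: −254 days → 2 September 2034.
Terminal disclaimer: OF-834925 expires on the earlier of 16 October 2034 and 2 September 2034.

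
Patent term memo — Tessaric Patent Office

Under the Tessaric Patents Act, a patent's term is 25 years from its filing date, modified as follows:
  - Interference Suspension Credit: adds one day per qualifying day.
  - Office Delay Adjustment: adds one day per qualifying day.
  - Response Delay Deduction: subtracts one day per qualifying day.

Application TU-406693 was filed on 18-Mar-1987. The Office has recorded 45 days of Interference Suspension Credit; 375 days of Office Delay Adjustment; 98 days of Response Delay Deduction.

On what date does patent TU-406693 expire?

Base term: filing date + 25 years → 18 March 2012.
Interference Suspension Credit: +45 days → 2 May 2012.
Office Delay Adjustment: +375 days → 12 May 2013.
Response Delay Deduction: −98 days → 3 February 2013.

February 3, 2013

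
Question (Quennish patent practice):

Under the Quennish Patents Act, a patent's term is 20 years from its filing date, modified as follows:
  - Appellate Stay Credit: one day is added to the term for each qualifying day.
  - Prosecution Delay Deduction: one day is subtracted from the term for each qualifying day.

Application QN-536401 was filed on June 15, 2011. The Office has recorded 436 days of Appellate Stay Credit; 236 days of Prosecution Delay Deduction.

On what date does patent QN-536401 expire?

2032-01-01

Base term: filing date + 20 years → 15 June 2031.
Appellate Stay Credit: +436 days → 24 August 2032.
Prosecution Delay Deduction: −236 days → 1 January 2032.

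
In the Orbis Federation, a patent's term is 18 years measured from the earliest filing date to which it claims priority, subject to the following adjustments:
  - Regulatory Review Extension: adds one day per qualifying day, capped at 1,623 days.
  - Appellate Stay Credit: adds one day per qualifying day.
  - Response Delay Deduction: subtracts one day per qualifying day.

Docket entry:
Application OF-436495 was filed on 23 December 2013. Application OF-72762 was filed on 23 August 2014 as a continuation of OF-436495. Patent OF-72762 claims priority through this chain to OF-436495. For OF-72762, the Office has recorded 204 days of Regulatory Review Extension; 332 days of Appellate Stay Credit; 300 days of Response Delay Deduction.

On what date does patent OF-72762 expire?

August 15, 2032

Earliest priority filing: 23 December 2013.
Base term: 23 December 2013 + 18 years → 23 December 2031.
Regulatory Review Extension: 204 days (within the 1623-day cap) → +204 days → 14 July 2032.
Appellate Stay Credit: +332 days → 11 June 2033.
Response Delay Deduction: −300 days → 15 August 2032.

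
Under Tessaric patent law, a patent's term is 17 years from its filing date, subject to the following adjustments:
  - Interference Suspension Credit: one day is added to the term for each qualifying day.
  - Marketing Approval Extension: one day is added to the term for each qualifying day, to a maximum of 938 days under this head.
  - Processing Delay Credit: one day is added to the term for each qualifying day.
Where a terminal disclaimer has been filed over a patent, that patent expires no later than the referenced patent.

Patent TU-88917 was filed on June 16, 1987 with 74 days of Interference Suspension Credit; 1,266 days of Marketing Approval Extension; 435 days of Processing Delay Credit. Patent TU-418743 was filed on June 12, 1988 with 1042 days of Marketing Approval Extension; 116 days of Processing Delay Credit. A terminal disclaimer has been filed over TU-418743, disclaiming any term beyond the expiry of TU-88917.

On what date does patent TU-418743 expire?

Natural term of TU-418743:
  Base: filing + 17 years → 12 June 2005.
  Marketing Approval Extension: 1042 days claimed exceeds the 938-day cap, so +938 days → 6 January 2008.
  Processing Delay Credit: +116 days → 1 May 2008.
Expiry of referenced patent TU-88917:
  Base: filing + 17 years → 16 June 2004.
  Interference Suspension Credit: +74 days → 29 August 2004.
  Marketing Approval Extension: 1266 days claimed exceeds the 938-day cap, so +938 days → 25 March 2007.
  Processing Delay Credit: +435 days → 2 June 2008.
Terminal disclaimer: TU-418743 expires on the earlier of 1 May 2008 and 2 June 2008.

May 1, 2008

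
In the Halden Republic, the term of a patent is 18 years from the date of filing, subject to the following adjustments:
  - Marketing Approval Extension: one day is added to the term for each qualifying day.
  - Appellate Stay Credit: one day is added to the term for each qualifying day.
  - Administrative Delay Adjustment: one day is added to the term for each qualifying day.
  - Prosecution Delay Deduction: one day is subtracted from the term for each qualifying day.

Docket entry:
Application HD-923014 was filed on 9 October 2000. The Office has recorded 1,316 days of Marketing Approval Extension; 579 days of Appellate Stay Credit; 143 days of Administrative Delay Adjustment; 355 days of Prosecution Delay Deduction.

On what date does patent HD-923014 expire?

May 19, 2023

Base term: filing date + 18 years → 9 October 2018.
Marketing Approval Extension: +1316 days → 17 May 2022.
Appellate Stay Credit: +579 days → 17 December 2023.
Administrative Delay Adjustment: +143 days → 8 May 2024.
Prosecution Delay Deduction: −355 days → 19 May 2023.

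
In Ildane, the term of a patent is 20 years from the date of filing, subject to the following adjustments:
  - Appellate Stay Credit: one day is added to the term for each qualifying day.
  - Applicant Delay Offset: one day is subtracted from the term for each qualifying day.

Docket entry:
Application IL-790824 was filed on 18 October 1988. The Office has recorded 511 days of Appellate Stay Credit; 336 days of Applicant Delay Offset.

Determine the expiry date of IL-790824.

April 11, 2009

Base term: filing date + 20 years → 18 October 2008.
Appellate Stay Credit: +511 days → 13 March 2010.
Applicant Delay Offset: −336 days → 11 April 2009.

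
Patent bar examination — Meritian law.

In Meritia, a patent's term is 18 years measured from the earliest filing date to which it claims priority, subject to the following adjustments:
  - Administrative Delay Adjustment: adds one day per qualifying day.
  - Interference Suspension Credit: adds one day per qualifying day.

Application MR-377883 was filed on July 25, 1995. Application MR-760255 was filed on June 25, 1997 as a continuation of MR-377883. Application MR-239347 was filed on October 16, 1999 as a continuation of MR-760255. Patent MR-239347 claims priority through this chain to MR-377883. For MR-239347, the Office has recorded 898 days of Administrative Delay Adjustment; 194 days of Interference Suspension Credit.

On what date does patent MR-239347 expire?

2016-07-21

Earliest priority filing: 25 July 1995.
Base term: 25 July 1995 + 18 years → 25 July 2013.
Administrative Delay Adjustment: +898 days → 9 January 2016.
Interference Suspension Credit: +194 days → 21 July 2016.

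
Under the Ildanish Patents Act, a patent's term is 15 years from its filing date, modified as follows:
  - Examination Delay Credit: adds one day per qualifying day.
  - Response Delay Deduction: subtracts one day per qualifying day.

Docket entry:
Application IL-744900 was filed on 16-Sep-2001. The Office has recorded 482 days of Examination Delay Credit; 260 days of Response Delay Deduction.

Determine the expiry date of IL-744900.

Base term: filing date + 15 years → 16 September 2016.
Examination Delay Credit: +482 days → 11 January 2018.
Response Delay Deduction: −260 days → 26 April 2017.

2017-04-26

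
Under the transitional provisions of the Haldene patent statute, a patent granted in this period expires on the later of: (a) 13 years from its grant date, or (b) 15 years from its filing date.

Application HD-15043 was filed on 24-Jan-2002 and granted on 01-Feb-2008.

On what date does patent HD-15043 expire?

February 1, 2021

(a) grant + 13 years → 1 February 2021.
(b) filing + 15 years → 24 January 2017.
Later of the two: 1 February 2021.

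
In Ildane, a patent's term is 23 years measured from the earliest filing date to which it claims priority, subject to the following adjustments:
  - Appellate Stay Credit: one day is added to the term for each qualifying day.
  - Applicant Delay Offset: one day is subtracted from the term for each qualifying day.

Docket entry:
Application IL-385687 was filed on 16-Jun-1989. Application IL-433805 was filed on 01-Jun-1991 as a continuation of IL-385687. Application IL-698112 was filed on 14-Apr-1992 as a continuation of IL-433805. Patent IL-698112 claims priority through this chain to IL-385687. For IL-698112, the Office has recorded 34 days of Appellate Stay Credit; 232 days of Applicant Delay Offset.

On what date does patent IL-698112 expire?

Earliest priority filing: 16 June 1989.
Base term: 16 June 1989 + 23 years → 16 June 2012.
Appellate Stay Credit: +34 days → 20 July 2012.
Applicant Delay Offset: −232 days → 1 December 2011.

2011-12-01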